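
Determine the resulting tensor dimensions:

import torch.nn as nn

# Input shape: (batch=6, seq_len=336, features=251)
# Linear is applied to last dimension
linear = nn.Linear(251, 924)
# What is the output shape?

Input shape: (6, 336, 251)
Output shape: (6, 336, 924)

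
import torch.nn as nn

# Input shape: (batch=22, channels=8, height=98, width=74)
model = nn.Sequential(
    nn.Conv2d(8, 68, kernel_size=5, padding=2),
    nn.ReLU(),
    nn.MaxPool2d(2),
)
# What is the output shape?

Input shape: (22, 8, 98, 74)
  -> after Conv2d: (22, 68, 98, 74)
  -> after ReLU: (22, 68, 98, 74)
Output shape: (22, 68, 49, 37)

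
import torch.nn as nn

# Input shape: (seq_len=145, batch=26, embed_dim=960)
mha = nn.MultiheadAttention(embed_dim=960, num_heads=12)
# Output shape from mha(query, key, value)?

Input shape: (145, 26, 960)
Output shape: (145, 26, 960)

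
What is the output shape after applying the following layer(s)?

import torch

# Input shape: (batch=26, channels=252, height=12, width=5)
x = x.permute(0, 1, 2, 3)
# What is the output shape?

Input shape: (26, 252, 12, 5)
Output shape: (26, 252, 12, 5)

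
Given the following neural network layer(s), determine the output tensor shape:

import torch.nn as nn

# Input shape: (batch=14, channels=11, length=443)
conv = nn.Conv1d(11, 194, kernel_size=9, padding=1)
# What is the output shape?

Input shape: (14, 11, 443)
Output shape: (14, 194, 437)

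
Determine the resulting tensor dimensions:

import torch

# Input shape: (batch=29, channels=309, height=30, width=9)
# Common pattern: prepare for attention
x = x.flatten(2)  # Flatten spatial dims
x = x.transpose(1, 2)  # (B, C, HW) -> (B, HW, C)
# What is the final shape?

Input shape: (29, 309, 30, 9)
  -> after flatten(2): (29, 309, 270)
Output shape: (29, 270, 309)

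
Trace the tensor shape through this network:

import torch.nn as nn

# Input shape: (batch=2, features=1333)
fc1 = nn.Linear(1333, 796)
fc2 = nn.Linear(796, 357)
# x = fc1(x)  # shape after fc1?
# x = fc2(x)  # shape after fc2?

Input shape: (2, 1333)
  -> after fc1: (2, 796)
Output shape: (2, 357)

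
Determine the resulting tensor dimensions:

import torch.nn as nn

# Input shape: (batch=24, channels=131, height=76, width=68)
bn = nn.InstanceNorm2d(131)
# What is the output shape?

Input shape: (24, 131, 76, 68)
Output shape: (24, 131, 76, 68)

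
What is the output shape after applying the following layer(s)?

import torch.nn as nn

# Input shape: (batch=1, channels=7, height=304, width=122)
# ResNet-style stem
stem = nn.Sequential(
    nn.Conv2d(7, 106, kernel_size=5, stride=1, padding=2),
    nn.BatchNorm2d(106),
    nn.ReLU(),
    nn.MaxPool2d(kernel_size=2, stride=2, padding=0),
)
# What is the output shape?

Input shape: (1, 7, 304, 122)
  -> after Conv2d 5x5 stride=1: (1, 106, 304, 122)
Output shape: (1, 106, 152, 61)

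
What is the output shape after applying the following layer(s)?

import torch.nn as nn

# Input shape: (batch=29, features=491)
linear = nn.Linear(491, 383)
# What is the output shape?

Input shape: (29, 491)
Output shape: (29, 383)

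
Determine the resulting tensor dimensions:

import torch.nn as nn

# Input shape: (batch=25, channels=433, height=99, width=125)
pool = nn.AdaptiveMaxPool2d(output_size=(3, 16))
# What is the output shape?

Input shape: (25, 433, 99, 125)
Output shape: (25, 433, 3, 16)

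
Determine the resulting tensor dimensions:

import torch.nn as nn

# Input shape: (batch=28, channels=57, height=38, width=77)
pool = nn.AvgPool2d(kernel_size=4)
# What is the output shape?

Input shape: (28, 57, 38, 77)
Output shape: (28, 57, 9, 19)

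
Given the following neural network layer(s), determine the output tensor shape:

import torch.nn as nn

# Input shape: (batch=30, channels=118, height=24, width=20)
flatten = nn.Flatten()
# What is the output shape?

Input shape: (30, 118, 24, 20)
Output shape: (30, 56640)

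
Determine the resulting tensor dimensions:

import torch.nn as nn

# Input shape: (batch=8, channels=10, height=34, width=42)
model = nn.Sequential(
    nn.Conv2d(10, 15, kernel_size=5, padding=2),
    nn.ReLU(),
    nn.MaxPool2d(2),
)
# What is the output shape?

Input shape: (8, 10, 34, 42)
  -> after Conv2d: (8, 15, 34, 42)
  -> after ReLU: (8, 15, 34, 42)
Output shape: (8, 15, 17, 21)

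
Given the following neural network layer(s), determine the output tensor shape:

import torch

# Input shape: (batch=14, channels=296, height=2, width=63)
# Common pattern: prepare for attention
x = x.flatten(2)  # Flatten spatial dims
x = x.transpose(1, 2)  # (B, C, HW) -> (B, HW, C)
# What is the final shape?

Input shape: (14, 296, 2, 63)
  -> after flatten(2): (14, 296, 126)
Output shape: (14, 126, 296)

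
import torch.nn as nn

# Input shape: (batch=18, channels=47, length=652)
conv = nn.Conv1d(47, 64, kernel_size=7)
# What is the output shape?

Input shape: (18, 47, 652)
Output shape: (18, 64, 646)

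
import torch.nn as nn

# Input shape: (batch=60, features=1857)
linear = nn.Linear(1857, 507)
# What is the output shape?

Input shape: (60, 1857)
Output shape: (60, 507)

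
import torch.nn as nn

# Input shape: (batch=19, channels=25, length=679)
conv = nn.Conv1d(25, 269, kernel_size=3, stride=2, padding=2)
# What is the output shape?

Input shape: (19, 25, 679)
Output shape: (19, 269, 341)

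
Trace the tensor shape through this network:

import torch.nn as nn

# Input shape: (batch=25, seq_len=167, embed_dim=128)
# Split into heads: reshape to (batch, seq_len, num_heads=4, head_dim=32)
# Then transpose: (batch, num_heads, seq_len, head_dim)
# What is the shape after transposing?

Input shape: (25, 167, 128)
  -> after reshape: (25, 167, 4, 32)
Output shape: (25, 4, 167, 32)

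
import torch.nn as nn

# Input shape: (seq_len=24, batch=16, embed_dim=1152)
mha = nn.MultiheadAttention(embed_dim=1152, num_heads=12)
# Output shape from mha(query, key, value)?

Input shape: (24, 16, 1152)
Output shape: (24, 16, 1152)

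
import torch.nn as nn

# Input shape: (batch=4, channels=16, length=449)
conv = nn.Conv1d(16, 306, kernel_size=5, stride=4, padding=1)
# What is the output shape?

Input shape: (4, 16, 449)
Output shape: (4, 306, 112)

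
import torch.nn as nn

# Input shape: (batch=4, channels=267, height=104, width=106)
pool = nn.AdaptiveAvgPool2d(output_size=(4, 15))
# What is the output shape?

Input shape: (4, 267, 104, 106)
Output shape: (4, 267, 4, 15)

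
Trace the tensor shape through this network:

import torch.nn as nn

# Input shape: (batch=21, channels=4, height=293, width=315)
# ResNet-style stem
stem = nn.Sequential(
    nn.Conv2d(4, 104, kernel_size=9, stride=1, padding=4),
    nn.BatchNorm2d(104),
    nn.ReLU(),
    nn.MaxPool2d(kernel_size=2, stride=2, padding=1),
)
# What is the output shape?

Input shape: (21, 4, 293, 315)
  -> after Conv2d 9x9 stride=1: (21, 104, 293, 315)
Output shape: (21, 104, 147, 158)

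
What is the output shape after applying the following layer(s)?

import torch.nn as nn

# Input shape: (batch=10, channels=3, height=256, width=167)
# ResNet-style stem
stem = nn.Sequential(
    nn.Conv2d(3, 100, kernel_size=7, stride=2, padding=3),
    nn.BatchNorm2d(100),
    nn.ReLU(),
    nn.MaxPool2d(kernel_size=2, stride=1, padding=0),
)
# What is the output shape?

Input shape: (10, 3, 256, 167)
  -> after Conv2d 7x7 stride=2: (10, 100, 128, 84)
Output shape: (10, 100, 127, 83)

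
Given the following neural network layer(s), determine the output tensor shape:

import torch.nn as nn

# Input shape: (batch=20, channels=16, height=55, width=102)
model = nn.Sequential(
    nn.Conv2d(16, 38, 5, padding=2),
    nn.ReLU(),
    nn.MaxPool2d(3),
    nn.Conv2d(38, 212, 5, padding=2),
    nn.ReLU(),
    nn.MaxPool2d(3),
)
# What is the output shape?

Input shape: (20, 16, 55, 102)
  -> after first Conv2d: (20, 38, 55, 102)
  -> after first MaxPool2d: (20, 38, 18, 34)
  -> after second Conv2d: (20, 212, 18, 34)
Output shape: (20, 212, 6, 11)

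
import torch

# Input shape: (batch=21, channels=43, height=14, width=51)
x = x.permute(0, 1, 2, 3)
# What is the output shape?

Input shape: (21, 43, 14, 51)
Output shape: (21, 43, 14, 51)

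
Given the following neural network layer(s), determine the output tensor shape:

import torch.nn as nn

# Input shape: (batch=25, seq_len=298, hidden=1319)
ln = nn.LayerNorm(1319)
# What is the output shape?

Input shape: (25, 298, 1319)
Output shape: (25, 298, 1319)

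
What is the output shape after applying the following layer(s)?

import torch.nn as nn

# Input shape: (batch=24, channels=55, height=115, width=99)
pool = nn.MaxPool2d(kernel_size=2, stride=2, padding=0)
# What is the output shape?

Input shape: (24, 55, 115, 99)
Output shape: (24, 55, 57, 49)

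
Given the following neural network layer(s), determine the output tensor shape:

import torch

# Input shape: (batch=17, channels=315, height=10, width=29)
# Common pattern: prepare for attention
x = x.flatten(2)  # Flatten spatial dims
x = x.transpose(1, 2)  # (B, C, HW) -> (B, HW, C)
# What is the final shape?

Input shape: (17, 315, 10, 29)
  -> after flatten(2): (17, 315, 290)
Output shape: (17, 290, 315)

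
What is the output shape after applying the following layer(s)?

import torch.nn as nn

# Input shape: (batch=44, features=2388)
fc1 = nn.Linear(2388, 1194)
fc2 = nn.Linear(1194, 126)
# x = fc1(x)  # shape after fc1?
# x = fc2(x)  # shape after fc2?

Input shape: (44, 2388)
  -> after fc1: (44, 1194)
Output shape: (44, 126)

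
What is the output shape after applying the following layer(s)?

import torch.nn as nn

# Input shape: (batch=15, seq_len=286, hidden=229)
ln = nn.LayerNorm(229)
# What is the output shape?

Input shape: (15, 286, 229)
Output shape: (15, 286, 229)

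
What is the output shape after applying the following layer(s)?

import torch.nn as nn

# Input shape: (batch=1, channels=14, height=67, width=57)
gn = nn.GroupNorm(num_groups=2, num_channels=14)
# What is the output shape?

Input shape: (1, 14, 67, 57)
Output shape: (1, 14, 67, 57)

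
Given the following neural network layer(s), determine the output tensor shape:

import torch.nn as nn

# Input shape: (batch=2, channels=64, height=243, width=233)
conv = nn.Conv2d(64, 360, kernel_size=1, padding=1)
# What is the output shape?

Input shape: (2, 64, 243, 233)
Output shape: (2, 360, 245, 235)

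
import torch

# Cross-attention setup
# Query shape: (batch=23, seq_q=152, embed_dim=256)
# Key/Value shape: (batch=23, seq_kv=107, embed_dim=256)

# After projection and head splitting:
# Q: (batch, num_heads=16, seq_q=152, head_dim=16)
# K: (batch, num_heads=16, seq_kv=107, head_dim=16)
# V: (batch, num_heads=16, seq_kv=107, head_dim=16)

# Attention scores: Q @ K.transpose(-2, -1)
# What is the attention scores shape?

Input shape: (23, 152, 256)
Output shape: (23, 16, 152, 107)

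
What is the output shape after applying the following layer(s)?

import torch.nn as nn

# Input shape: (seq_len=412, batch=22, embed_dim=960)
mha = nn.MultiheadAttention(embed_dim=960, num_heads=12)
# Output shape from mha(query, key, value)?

Input shape: (412, 22, 960)
Output shape: (412, 22, 960)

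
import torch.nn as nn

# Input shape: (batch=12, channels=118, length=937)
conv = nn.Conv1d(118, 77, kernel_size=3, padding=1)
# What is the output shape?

Input shape: (12, 118, 937)
Output shape: (12, 77, 937)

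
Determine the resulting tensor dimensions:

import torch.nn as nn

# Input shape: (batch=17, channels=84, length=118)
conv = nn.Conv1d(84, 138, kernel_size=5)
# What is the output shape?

Input shape: (17, 84, 118)
Output shape: (17, 138, 114)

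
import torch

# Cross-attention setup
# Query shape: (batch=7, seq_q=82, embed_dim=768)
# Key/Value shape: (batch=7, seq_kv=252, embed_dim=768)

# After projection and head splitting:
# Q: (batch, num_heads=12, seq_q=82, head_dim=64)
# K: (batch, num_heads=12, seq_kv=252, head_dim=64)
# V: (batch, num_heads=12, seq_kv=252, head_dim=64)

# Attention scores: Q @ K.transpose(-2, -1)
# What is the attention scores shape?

Input shape: (7, 82, 768)
Output shape: (7, 12, 82, 252)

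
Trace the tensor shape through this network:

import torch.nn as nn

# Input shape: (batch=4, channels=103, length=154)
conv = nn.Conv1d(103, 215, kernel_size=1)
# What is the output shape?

Input shape: (4, 103, 154)
Output shape: (4, 215, 154)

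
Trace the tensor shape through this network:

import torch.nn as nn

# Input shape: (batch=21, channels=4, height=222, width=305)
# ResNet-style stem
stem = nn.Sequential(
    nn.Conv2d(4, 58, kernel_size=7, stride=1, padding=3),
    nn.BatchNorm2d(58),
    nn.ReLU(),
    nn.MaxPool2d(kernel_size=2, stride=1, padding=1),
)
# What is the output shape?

Input shape: (21, 4, 222, 305)
  -> after Conv2d 7x7 stride=1: (21, 58, 222, 305)
Output shape: (21, 58, 223, 306)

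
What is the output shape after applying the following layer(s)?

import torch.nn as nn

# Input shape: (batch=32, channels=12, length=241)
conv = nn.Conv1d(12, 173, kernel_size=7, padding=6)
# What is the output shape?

Input shape: (32, 12, 241)
Output shape: (32, 173, 247)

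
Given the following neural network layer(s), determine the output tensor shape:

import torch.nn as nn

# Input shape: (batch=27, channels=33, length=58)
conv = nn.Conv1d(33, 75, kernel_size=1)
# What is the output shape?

Input shape: (27, 33, 58)
Output shape: (27, 75, 58)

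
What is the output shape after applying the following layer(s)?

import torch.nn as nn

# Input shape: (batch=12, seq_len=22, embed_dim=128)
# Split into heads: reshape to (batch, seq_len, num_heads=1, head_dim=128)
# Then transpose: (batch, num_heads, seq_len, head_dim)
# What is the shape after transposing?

Input shape: (12, 22, 128)
  -> after reshape: (12, 22, 1, 128)
Output shape: (12, 1, 22, 128)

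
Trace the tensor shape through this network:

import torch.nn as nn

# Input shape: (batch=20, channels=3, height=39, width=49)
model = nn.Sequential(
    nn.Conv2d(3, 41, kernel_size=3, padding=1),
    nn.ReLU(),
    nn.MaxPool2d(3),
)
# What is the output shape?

Input shape: (20, 3, 39, 49)
  -> after Conv2d: (20, 41, 39, 49)
  -> after ReLU: (20, 41, 39, 49)
Output shape: (20, 41, 13, 16)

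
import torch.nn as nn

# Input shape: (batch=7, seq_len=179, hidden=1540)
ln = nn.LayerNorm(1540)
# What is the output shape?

Input shape: (7, 179, 1540)
Output shape: (7, 179, 1540)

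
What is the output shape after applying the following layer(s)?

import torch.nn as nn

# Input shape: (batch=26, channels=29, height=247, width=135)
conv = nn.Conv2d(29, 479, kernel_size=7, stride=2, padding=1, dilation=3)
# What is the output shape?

Input shape: (26, 29, 247, 135)
Output shape: (26, 479, 116, 60)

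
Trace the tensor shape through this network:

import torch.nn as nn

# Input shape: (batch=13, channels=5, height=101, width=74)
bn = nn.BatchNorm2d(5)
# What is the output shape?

Input shape: (13, 5, 101, 74)
Output shape: (13, 5, 101, 74)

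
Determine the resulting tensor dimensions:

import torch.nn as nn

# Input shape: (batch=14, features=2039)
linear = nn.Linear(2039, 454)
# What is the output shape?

Input shape: (14, 2039)
Output shape: (14, 454)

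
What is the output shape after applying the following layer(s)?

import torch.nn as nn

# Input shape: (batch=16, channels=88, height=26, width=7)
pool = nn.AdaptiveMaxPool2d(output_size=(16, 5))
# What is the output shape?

Input shape: (16, 88, 26, 7)
Output shape: (16, 88, 16, 5)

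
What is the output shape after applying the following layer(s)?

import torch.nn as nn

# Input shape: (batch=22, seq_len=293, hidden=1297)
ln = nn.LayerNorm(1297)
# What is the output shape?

Input shape: (22, 293, 1297)
Output shape: (22, 293, 1297)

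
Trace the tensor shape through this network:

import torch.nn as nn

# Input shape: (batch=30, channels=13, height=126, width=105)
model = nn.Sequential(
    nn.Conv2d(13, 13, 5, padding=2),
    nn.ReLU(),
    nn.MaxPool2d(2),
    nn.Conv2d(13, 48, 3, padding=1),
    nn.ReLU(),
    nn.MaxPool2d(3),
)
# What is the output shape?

Input shape: (30, 13, 126, 105)
  -> after first Conv2d: (30, 13, 126, 105)
  -> after first MaxPool2d: (30, 13, 63, 52)
  -> after second Conv2d: (30, 48, 63, 52)
Output shape: (30, 48, 21, 17)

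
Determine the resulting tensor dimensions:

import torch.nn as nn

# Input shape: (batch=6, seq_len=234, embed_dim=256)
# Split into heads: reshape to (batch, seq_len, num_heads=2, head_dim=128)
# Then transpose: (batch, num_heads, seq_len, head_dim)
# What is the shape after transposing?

Input shape: (6, 234, 256)
  -> after reshape: (6, 234, 2, 128)
Output shape: (6, 2, 234, 128)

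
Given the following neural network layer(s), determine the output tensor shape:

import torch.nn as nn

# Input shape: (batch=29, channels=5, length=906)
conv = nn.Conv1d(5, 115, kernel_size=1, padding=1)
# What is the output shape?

Input shape: (29, 5, 906)
Output shape: (29, 115, 908)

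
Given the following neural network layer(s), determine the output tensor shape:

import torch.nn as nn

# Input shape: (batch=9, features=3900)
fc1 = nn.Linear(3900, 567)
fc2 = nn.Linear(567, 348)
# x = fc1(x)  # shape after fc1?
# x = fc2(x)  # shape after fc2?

Input shape: (9, 3900)
  -> after fc1: (9, 567)
Output shape: (9, 348)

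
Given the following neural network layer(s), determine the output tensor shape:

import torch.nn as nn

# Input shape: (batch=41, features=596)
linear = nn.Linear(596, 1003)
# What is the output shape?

Input shape: (41, 596)
Output shape: (41, 1003)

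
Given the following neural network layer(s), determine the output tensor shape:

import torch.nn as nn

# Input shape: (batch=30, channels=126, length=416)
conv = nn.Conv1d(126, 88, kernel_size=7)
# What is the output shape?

Input shape: (30, 126, 416)
Output shape: (30, 88, 410)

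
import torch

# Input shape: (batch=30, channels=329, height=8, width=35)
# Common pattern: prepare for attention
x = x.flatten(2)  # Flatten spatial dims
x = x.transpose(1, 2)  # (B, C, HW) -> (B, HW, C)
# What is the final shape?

Input shape: (30, 329, 8, 35)
  -> after flatten(2): (30, 329, 280)
Output shape: (30, 280, 329)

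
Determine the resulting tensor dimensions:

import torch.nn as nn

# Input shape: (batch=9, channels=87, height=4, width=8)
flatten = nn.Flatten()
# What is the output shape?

Input shape: (9, 87, 4, 8)
Output shape: (9, 2784)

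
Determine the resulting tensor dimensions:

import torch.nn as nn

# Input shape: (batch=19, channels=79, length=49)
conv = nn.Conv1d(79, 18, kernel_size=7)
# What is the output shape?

Input shape: (19, 79, 49)
Output shape: (19, 18, 43)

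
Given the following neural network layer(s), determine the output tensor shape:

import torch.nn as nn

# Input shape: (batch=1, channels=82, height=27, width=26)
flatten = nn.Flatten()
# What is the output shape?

Input shape: (1, 82, 27, 26)
Output shape: (1, 57564)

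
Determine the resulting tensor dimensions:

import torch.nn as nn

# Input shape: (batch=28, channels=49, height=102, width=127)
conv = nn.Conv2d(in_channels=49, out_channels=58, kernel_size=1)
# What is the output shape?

Input shape: (28, 49, 102, 127)
Output shape: (28, 58, 102, 127)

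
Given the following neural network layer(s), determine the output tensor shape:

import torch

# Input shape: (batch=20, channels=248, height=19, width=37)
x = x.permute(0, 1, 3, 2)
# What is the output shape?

Input shape: (20, 248, 19, 37)
Output shape: (20, 248, 37, 19)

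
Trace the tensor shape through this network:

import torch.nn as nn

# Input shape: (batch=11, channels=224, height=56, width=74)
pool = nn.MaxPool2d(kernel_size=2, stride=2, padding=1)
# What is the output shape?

Input shape: (11, 224, 56, 74)
Output shape: (11, 224, 29, 38)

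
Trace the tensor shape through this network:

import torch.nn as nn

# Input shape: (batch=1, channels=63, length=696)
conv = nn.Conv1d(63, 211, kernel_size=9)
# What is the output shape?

Input shape: (1, 63, 696)
Output shape: (1, 211, 688)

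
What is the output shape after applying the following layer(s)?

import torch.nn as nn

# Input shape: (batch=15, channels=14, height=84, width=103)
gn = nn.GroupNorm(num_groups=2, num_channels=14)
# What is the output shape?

Input shape: (15, 14, 84, 103)
Output shape: (15, 14, 84, 103)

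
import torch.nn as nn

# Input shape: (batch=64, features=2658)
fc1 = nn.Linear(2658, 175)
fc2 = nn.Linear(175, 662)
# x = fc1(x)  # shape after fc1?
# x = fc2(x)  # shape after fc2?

Input shape: (64, 2658)
  -> after fc1: (64, 175)
Output shape: (64, 662)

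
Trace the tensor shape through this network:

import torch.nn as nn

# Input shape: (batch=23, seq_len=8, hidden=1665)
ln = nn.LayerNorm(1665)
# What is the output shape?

Input shape: (23, 8, 1665)
Output shape: (23, 8, 1665)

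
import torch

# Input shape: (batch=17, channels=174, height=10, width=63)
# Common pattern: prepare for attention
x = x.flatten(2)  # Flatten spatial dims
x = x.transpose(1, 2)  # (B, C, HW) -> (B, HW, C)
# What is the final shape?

Input shape: (17, 174, 10, 63)
  -> after flatten(2): (17, 174, 630)
Output shape: (17, 630, 174)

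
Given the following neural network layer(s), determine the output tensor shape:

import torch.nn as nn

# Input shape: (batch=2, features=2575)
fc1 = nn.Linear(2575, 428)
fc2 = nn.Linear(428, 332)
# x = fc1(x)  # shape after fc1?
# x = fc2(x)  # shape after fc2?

Input shape: (2, 2575)
  -> after fc1: (2, 428)
Output shape: (2, 332)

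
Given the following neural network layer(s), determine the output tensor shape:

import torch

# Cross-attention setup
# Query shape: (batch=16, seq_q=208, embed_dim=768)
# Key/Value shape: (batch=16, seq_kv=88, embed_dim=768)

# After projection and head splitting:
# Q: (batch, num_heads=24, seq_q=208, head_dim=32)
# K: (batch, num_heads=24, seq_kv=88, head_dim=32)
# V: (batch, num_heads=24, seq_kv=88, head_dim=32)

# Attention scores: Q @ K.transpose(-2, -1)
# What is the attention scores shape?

Input shape: (16, 208, 768)
Output shape: (16, 24, 208, 88)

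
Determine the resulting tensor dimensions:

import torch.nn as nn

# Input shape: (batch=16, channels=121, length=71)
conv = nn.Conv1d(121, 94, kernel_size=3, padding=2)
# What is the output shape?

Input shape: (16, 121, 71)
Output shape: (16, 94, 73)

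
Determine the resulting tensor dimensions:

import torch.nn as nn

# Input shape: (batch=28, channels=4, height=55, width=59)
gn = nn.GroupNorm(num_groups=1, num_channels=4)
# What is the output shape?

Input shape: (28, 4, 55, 59)
Output shape: (28, 4, 55, 59)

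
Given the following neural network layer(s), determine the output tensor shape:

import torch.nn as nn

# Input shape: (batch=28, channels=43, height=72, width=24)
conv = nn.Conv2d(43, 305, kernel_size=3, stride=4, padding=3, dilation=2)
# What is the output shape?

Input shape: (28, 43, 72, 24)
Output shape: (28, 305, 19, 7)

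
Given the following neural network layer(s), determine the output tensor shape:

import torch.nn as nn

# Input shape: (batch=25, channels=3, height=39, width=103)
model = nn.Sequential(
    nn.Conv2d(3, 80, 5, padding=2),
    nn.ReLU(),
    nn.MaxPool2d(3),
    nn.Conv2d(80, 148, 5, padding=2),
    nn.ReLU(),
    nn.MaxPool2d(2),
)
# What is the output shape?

Input shape: (25, 3, 39, 103)
  -> after first Conv2d: (25, 80, 39, 103)
  -> after first MaxPool2d: (25, 80, 13, 34)
  -> after second Conv2d: (25, 148, 13, 34)
Output shape: (25, 148, 6, 17)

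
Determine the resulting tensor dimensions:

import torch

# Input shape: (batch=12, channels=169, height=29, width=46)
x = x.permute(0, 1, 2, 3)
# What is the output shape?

Input shape: (12, 169, 29, 46)
Output shape: (12, 169, 29, 46)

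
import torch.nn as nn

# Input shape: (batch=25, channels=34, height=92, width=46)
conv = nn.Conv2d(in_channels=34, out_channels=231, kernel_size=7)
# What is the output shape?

Input shape: (25, 34, 92, 46)
Output shape: (25, 231, 86, 40)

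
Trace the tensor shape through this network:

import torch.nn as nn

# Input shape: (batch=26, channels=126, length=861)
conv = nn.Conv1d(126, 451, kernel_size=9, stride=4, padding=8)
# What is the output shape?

Input shape: (26, 126, 861)
Output shape: (26, 451, 218)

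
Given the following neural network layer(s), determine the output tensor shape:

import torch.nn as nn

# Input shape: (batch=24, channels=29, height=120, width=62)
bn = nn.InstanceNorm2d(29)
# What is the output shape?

Input shape: (24, 29, 120, 62)
Output shape: (24, 29, 120, 62)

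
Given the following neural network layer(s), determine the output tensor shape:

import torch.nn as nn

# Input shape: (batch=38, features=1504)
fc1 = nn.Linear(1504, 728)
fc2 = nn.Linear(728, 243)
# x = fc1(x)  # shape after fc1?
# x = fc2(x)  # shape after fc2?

Input shape: (38, 1504)
  -> after fc1: (38, 728)
Output shape: (38, 243)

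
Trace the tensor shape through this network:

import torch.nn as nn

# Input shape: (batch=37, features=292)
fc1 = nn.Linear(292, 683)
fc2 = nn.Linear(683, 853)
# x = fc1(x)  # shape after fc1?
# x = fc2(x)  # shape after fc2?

Input shape: (37, 292)
  -> after fc1: (37, 683)
Output shape: (37, 853)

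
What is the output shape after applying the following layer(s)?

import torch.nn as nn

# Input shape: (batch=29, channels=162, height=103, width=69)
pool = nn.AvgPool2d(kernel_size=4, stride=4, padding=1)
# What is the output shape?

Input shape: (29, 162, 103, 69)
Output shape: (29, 162, 26, 17)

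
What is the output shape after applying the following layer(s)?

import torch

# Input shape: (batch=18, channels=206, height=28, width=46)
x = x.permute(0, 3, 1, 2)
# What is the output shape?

Input shape: (18, 206, 28, 46)
Output shape: (18, 46, 206, 28)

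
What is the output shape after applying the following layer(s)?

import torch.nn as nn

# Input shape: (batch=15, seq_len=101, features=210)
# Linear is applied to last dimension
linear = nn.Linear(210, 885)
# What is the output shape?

Input shape: (15, 101, 210)
Output shape: (15, 101, 885)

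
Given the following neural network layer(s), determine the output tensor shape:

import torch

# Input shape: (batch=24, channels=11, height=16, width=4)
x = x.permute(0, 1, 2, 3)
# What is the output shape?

Input shape: (24, 11, 16, 4)
Output shape: (24, 11, 16, 4)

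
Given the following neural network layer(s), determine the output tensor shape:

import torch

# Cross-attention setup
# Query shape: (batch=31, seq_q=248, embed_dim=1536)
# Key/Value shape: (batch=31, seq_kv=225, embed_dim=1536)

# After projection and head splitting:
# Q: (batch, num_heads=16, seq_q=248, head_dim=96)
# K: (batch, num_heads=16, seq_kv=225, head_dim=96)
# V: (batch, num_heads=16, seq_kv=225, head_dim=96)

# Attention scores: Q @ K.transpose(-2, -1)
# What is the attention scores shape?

Input shape: (31, 248, 1536)
Output shape: (31, 16, 248, 225)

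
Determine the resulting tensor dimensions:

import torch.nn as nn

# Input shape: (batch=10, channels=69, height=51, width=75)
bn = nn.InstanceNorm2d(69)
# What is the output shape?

Input shape: (10, 69, 51, 75)
Output shape: (10, 69, 51, 75)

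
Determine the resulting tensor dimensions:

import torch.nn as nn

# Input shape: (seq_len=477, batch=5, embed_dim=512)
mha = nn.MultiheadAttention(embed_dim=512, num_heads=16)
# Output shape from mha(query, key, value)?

Input shape: (477, 5, 512)
Output shape: (477, 5, 512)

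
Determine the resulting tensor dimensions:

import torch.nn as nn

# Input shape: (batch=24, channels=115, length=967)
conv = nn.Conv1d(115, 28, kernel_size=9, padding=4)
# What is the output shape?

Input shape: (24, 115, 967)
Output shape: (24, 28, 967)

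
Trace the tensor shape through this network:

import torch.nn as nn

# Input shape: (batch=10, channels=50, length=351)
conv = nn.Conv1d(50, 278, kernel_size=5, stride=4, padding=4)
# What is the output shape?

Input shape: (10, 50, 351)
Output shape: (10, 278, 89)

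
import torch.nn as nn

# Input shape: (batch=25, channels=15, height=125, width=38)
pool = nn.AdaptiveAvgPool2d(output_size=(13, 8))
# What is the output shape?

Input shape: (25, 15, 125, 38)
Output shape: (25, 15, 13, 8)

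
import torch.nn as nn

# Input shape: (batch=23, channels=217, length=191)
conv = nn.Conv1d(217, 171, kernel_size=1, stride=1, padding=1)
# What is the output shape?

Input shape: (23, 217, 191)
Output shape: (23, 171, 193)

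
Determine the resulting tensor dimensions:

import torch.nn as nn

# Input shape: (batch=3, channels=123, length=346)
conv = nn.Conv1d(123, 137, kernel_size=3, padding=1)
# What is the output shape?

Input shape: (3, 123, 346)
Output shape: (3, 137, 346)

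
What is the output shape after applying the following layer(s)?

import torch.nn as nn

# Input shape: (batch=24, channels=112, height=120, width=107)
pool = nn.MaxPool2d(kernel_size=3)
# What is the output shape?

Input shape: (24, 112, 120, 107)
Output shape: (24, 112, 40, 35)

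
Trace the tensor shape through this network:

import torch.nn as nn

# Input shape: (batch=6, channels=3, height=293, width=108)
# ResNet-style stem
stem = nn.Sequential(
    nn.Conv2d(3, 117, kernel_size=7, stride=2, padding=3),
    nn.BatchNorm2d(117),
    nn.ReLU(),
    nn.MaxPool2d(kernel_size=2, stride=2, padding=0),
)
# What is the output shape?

Input shape: (6, 3, 293, 108)
  -> after Conv2d 7x7 stride=2: (6, 117, 147, 54)
Output shape: (6, 117, 73, 27)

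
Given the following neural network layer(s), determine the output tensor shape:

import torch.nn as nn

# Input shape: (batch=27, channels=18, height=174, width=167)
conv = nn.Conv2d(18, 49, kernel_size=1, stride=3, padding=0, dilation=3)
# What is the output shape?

Input shape: (27, 18, 174, 167)
Output shape: (27, 49, 58, 56)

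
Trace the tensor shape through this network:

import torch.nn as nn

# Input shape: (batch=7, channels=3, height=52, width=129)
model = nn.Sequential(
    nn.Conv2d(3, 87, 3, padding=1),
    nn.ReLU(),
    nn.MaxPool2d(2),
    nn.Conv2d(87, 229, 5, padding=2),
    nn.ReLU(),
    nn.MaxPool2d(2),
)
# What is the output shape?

Input shape: (7, 3, 52, 129)
  -> after first Conv2d: (7, 87, 52, 129)
  -> after first MaxPool2d: (7, 87, 26, 64)
  -> after second Conv2d: (7, 229, 26, 64)
Output shape: (7, 229, 13, 32)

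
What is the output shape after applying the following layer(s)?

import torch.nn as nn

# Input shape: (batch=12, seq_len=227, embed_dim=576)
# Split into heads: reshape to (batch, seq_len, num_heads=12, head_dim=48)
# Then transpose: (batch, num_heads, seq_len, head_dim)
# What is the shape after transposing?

Input shape: (12, 227, 576)
  -> after reshape: (12, 227, 12, 48)
Output shape: (12, 12, 227, 48)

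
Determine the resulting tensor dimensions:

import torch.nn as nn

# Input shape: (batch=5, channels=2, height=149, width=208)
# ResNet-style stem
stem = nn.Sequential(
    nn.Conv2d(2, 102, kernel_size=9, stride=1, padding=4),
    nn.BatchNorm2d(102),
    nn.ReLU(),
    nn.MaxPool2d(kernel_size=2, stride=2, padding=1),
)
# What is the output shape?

Input shape: (5, 2, 149, 208)
  -> after Conv2d 9x9 stride=1: (5, 102, 149, 208)
Output shape: (5, 102, 75, 105)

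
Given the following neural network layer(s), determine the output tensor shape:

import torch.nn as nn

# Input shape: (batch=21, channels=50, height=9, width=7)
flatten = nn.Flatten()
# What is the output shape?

Input shape: (21, 50, 9, 7)
Output shape: (21, 3150)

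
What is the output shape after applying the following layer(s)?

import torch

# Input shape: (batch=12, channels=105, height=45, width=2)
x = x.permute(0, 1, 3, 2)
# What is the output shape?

Input shape: (12, 105, 45, 2)
Output shape: (12, 105, 2, 45)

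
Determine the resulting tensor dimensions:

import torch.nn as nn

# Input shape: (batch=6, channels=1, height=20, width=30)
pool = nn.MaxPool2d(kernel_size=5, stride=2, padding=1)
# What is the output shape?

Input shape: (6, 1, 20, 30)
Output shape: (6, 1, 9, 14)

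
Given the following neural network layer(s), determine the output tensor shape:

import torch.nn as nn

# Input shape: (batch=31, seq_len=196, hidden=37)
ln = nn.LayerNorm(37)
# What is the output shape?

Input shape: (31, 196, 37)
Output shape: (31, 196, 37)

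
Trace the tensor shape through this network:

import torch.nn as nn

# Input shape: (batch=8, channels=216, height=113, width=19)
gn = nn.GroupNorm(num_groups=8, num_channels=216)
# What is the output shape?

Input shape: (8, 216, 113, 19)
Output shape: (8, 216, 113, 19)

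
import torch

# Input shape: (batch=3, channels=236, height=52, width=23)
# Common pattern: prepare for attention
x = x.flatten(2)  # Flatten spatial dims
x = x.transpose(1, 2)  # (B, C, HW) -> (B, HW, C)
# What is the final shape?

Input shape: (3, 236, 52, 23)
  -> after flatten(2): (3, 236, 1196)
Output shape: (3, 1196, 236)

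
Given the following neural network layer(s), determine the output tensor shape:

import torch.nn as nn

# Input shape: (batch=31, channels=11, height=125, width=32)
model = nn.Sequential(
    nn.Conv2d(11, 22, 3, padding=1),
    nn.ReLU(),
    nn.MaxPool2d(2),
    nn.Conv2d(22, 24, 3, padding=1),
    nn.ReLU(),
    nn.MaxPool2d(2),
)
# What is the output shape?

Input shape: (31, 11, 125, 32)
  -> after first Conv2d: (31, 22, 125, 32)
  -> after first MaxPool2d: (31, 22, 62, 16)
  -> after second Conv2d: (31, 24, 62, 16)
Output shape: (31, 24, 31, 8)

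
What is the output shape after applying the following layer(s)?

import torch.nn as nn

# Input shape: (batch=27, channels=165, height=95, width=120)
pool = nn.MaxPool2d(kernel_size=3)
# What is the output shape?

Input shape: (27, 165, 95, 120)
Output shape: (27, 165, 31, 40)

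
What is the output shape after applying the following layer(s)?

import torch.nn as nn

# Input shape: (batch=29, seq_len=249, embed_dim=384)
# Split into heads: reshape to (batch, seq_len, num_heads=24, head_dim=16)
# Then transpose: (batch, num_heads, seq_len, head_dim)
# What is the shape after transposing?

Input shape: (29, 249, 384)
  -> after reshape: (29, 249, 24, 16)
Output shape: (29, 24, 249, 16)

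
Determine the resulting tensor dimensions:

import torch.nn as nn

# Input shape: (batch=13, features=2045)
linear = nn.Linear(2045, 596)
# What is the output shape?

Input shape: (13, 2045)
Output shape: (13, 596)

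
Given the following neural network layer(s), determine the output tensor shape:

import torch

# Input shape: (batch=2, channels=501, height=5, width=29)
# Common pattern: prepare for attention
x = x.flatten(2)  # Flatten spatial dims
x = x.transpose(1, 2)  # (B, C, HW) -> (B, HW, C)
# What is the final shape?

Input shape: (2, 501, 5, 29)
  -> after flatten(2): (2, 501, 145)
Output shape: (2, 145, 501)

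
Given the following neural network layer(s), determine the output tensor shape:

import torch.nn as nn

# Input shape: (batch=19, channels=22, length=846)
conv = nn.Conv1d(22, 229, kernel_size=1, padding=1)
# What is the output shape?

Input shape: (19, 22, 846)
Output shape: (19, 229, 848)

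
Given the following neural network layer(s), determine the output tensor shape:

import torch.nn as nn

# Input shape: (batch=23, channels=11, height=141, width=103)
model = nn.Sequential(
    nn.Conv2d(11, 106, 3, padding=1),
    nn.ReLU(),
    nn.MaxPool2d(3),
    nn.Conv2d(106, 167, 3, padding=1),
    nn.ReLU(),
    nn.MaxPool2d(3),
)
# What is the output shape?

Input shape: (23, 11, 141, 103)
  -> after first Conv2d: (23, 106, 141, 103)
  -> after first MaxPool2d: (23, 106, 47, 34)
  -> after second Conv2d: (23, 167, 47, 34)
Output shape: (23, 167, 15, 11)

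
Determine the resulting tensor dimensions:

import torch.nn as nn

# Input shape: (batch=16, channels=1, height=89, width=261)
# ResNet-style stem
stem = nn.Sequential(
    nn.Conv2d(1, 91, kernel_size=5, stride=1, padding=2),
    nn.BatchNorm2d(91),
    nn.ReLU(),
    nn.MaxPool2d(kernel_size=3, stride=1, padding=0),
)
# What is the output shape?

Input shape: (16, 1, 89, 261)
  -> after Conv2d 5x5 stride=1: (16, 91, 89, 261)
Output shape: (16, 91, 87, 259)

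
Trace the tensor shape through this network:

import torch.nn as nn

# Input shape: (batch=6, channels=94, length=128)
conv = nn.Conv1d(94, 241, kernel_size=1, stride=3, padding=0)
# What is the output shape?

Input shape: (6, 94, 128)
Output shape: (6, 241, 43)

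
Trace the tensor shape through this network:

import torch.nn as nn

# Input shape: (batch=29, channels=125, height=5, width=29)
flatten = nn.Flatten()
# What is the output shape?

Input shape: (29, 125, 5, 29)
Output shape: (29, 18125)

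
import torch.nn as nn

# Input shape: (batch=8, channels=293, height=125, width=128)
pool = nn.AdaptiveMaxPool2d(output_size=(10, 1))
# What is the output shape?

Input shape: (8, 293, 125, 128)
Output shape: (8, 293, 10, 1)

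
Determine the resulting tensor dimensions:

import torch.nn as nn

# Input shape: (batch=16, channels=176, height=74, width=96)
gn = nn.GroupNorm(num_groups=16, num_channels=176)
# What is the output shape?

Input shape: (16, 176, 74, 96)
Output shape: (16, 176, 74, 96)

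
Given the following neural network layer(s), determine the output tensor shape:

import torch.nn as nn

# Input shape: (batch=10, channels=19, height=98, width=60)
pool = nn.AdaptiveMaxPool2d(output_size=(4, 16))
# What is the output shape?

Input shape: (10, 19, 98, 60)
Output shape: (10, 19, 4, 16)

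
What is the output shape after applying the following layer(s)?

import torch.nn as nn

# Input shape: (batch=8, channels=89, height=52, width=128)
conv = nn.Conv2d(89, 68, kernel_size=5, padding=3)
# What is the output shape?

Input shape: (8, 89, 52, 128)
Output shape: (8, 68, 54, 130)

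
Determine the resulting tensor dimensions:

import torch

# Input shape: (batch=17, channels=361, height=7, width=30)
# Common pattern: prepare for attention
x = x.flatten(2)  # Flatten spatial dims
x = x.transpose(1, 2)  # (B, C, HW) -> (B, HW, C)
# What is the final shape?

Input shape: (17, 361, 7, 30)
  -> after flatten(2): (17, 361, 210)
Output shape: (17, 210, 361)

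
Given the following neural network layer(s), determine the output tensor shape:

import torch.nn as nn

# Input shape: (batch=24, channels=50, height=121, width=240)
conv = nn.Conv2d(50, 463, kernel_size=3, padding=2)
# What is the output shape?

Input shape: (24, 50, 121, 240)
Output shape: (24, 463, 123, 242)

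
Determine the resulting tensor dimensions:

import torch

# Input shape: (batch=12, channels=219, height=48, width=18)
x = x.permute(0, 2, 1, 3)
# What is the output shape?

Input shape: (12, 219, 48, 18)
Output shape: (12, 48, 219, 18)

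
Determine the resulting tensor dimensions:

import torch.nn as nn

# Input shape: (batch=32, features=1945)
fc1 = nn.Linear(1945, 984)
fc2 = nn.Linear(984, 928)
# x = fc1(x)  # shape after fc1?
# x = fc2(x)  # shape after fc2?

Input shape: (32, 1945)
  -> after fc1: (32, 984)
Output shape: (32, 928)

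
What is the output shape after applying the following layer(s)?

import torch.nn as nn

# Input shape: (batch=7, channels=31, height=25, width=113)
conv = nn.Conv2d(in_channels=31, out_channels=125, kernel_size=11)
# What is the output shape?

Input shape: (7, 31, 25, 113)
Output shape: (7, 125, 15, 103)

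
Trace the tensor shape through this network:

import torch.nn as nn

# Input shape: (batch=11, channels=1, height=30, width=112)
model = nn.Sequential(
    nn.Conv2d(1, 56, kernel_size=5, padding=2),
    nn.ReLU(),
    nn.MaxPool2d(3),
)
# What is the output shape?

Input shape: (11, 1, 30, 112)
  -> after Conv2d: (11, 56, 30, 112)
  -> after ReLU: (11, 56, 30, 112)
Output shape: (11, 56, 10, 37)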